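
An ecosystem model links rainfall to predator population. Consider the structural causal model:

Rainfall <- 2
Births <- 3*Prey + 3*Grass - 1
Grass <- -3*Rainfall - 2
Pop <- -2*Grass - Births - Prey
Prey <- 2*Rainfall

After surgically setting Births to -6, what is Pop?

18

Intervening sets Births = -6 and removes its equation (Births <- 3*Prey + 3*Grass - 1).
Grass = -3*Rainfall - 2  [with Rainfall=2]  = -8
Prey = 2*Rainfall  [with Rainfall=2]  = 4
Pop = -2*Grass - Births - Prey  [with Grass=-8, Births=-6, Prey=4]  = 18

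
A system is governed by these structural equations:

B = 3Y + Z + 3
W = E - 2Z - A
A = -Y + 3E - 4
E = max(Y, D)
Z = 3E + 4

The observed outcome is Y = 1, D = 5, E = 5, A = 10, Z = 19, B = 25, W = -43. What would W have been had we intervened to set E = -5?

The intervention breaks the incoming arrows to E: E = max(Y, D) no longer applies, and E = -5.
A = -Y + 3E - 4  [with Y=1, E=-5]  = -20
Z = 3E + 4  [with E=-5]  = -11
W = E - 2Z - A  [with E=-5, Z=-11, A=-20]  = 37

37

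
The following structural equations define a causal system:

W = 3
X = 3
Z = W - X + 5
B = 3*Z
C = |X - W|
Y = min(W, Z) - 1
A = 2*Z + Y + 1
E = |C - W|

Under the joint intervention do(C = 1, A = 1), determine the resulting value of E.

Under do(C = 1, A = 1), each intervened variable's structural equation is replaced by its fixed value.
E = |C - W|  [with C=1, W=3]  = 2

2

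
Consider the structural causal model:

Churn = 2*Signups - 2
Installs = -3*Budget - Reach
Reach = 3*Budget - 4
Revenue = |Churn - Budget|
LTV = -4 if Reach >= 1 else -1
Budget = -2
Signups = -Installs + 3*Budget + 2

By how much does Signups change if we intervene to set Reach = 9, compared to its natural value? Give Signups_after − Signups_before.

Under do(Reach=9), the mechanism Reach = 3*Budget - 4 is discarded; Reach is fixed at 9.
Installs = -3*Budget - Reach  [with Budget=-2, Reach=9]  = -3
Signups = -Installs + 3*Budget + 2  [with Installs=-3, Budget=-2]  = -1
Without intervention: Reach = 3*Budget - 4  [with Budget=-2]  = -10; Installs = -3*Budget - Reach  [with Budget=-2, Reach=-10]  = 16; Signups = -Installs + 3*Budget + 2  [with Installs=16, Budget=-2]  = -20.
Change = -1 − (-20) = 19.

19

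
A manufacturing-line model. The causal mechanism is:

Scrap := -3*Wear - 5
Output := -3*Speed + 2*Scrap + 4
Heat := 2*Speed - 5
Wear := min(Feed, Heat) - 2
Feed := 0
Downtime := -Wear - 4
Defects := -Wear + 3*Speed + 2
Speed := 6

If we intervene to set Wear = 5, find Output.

-54

The intervention breaks the incoming arrows to Wear: Wear := min(Feed, Heat) - 2 no longer applies, and Wear = 5.
Scrap = -3*Wear - 5  [with Wear=5]  = -20
Output = -3*Speed + 2*Scrap + 4  [with Speed=6, Scrap=-20]  = -54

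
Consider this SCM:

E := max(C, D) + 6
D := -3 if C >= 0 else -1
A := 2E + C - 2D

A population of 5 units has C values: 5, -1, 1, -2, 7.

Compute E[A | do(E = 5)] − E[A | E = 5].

5.9

Every unit gets E=5 under the intervention. A values become 21, 11, 17, 10, 23; E[A|do(E=5)] = 16.4.
E[A|E=5] averages over only the 2 units with E=5 (C = -1, -2): A = 11, 10, mean 10.5.
Difference = 16.4 − 10.5 = 5.9.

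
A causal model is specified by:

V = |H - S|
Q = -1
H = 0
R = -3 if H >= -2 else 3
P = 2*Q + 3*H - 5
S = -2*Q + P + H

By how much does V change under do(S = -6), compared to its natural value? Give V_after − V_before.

The intervention breaks the incoming arrows to S: S = -2*Q + P + H no longer applies, and S = -6.
V = |H - S|  [with H=0, S=-6]  = 6
Without intervention: P = 2*Q + 3*H - 5  [with Q=-1, H=0]  = -7; S = -2*Q + P + H  [with Q=-1, P=-7, H=0]  = -5; V = |H - S|  [with H=0, S=-5]  = 5.
Change = 6 − 5 = 1.

1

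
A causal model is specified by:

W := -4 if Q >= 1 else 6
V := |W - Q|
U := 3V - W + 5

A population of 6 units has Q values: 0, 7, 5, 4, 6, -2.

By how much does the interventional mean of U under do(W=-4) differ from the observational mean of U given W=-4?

-6.5

Every unit gets W=-4 under the intervention. U values become 21, 42, 36, 33, 39, 15; E[U|do(W=-4)] = 31.
Observing W=-4 restricts to units where W's equation naturally yields -4: Q ∈ {7, 5, 4, 6}. In that subpopulation U = 42, 36, 33, 39, mean 37.5.
Difference = 31 − 37.5 = -6.5.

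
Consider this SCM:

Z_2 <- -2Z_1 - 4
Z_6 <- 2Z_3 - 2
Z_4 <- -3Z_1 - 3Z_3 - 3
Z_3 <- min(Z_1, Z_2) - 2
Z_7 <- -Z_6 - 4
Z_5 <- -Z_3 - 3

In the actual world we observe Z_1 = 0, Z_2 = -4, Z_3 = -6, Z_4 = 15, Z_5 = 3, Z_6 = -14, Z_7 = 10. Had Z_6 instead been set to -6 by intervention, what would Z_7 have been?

Intervening sets Z_6 = -6 and removes its equation (Z_6 <- 2Z_3 - 2).
Z_7 = -Z_6 - 4  [with Z_6=-6]  = 2

2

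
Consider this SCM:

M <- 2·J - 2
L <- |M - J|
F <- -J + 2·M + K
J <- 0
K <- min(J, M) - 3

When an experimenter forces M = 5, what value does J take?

Under do(M=5), the mechanism M <- 2·J - 2 is discarded; M is fixed at 5.
J is not downstream of the intervention, so its value is determined by the original equations.

0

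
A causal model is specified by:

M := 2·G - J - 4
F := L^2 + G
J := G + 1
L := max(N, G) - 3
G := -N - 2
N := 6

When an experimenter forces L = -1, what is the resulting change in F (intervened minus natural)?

The intervention breaks the incoming arrows to L: L := max(N, G) - 3 no longer applies, and L = -1.
G = -N - 2  [with N=6]  = -8
F = L^2 + G  [with L=-1, G=-8]  = -7
Without intervention: G = -N - 2  [with N=6]  = -8; L = max(N, G) - 3  [with N=6, G=-8]  = 3; F = L^2 + G  [with L=3, G=-8]  = 1.
Change = -7 − 1 = -8.

-8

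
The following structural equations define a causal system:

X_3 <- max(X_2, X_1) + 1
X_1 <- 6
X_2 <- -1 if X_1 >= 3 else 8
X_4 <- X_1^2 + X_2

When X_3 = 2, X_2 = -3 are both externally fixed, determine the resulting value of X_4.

33

The joint intervention fixes X_3 = 2, X_2 = -3, removing each variable's own equation.
X_4 = X_1^2 + X_2  [with X_1=6, X_2=-3]  = 33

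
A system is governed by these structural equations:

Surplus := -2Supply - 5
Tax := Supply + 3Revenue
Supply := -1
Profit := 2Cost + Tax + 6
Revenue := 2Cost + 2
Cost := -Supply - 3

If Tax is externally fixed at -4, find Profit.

Intervening sets Tax = -4 and removes its equation (Tax := Supply + 3Revenue).
Cost = -Supply - 3  [with Supply=-1]  = -2
Profit = 2Cost + Tax + 6  [with Cost=-2, Tax=-4]  = -2

-2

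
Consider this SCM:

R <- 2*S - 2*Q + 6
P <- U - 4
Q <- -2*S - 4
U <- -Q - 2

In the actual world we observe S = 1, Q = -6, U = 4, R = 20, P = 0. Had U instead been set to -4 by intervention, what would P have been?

-8

do(U=-4) replaces the equation U <- -Q - 2 with the constant U = -4.
P = U - 4  [with U=-4]  = -8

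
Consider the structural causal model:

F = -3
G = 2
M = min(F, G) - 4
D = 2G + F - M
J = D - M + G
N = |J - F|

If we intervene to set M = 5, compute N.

4

The intervention breaks the incoming arrows to M: M = min(F, G) - 4 no longer applies, and M = 5.
D = 2G + F - M  [with G=2, F=-3, M=5]  = -4
J = D - M + G  [with D=-4, M=5, G=2]  = -7
N = |J - F|  [with J=-7, F=-3]  = 4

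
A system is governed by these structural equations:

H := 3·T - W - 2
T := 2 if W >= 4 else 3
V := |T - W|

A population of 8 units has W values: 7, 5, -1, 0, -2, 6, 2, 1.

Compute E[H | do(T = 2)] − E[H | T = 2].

3.75

Every unit gets T=2 under the intervention. H values become -3, -1, 5, 4, 6, -2, 2, 3; E[H|do(T=2)] = 1.75.
Conditioning on T=2 selects the 3 unit(s) with W ∈ {7, 5, 6}. Their H values: -3, -1, -2. Mean = -2.
Difference = 1.75 − (-2) = 3.75.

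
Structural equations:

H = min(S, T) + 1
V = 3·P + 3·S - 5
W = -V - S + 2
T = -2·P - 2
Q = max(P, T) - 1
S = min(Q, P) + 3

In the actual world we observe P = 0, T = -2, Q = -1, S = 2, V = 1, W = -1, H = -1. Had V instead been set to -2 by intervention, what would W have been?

2

The intervention breaks the incoming arrows to V: V = 3·P + 3·S - 5 no longer applies, and V = -2.
T = -2·P - 2  [with P=0]  = -2
Q = max(P, T) - 1  [with P=0, T=-2]  = -1
S = min(Q, P) + 3  [with Q=-1, P=0]  = 2
W = -V - S + 2  [with V=-2, S=2]  = 2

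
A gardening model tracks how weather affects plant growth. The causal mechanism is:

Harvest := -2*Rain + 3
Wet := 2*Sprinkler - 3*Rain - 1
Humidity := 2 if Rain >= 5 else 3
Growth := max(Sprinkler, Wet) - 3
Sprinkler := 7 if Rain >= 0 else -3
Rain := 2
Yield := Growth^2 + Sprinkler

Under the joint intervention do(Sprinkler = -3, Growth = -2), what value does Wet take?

The joint intervention fixes Sprinkler = -3, Growth = -2, removing each variable's own equation.
Wet = 2*Sprinkler - 3*Rain - 1  [with Sprinkler=-3, Rain=2]  = -13

-13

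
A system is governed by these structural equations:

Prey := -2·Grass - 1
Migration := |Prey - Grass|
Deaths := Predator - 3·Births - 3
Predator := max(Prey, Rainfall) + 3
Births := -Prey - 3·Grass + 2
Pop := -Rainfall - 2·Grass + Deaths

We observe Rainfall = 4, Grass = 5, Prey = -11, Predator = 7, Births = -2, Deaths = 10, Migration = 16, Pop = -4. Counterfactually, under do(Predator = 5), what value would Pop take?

do(Predator=5) replaces the equation Predator := max(Prey, Rainfall) + 3 with the constant Predator = 5.
Prey = -2·Grass - 1  [with Grass=5]  = -11
Births = -Prey - 3·Grass + 2  [with Prey=-11, Grass=5]  = -2
Deaths = Predator - 3·Births - 3  [with Predator=5, Births=-2]  = 8
Pop = -Rainfall - 2·Grass + Deaths  [with Rainfall=4, Grass=5, Deaths=8]  = -6

-6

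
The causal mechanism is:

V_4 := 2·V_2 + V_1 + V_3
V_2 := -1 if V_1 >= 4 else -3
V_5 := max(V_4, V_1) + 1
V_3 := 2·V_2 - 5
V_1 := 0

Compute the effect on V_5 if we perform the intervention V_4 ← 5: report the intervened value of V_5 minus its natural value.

Intervening sets V_4 = 5 and removes its equation (V_4 := 2·V_2 + V_1 + V_3).
V_5 = max(V_4, V_1) + 1  [with V_4=5, V_1=0]  = 6
Without intervention: V_2 = -1 if V_1 >= 4 else -3  [with V_1=0]  = -3; V_3 = 2·V_2 - 5  [with V_2=-3]  = -11; V_4 = 2·V_2 + V_1 + V_3  [with V_2=-3, V_1=0, V_3=-11]  = -17; V_5 = max(V_4, V_1) + 1  [with V_4=-17, V_1=0]  = 1.
Change = 6 − 1 = 5.

5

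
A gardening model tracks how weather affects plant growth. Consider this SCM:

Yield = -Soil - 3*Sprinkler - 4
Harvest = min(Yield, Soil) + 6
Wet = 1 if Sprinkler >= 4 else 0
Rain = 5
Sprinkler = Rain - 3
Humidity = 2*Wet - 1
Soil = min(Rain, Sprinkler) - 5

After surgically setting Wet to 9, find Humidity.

17

Intervening sets Wet = 9 and removes its equation (Wet = 1 if Sprinkler >= 4 else 0).
Humidity = 2*Wet - 1  [with Wet=9]  = 17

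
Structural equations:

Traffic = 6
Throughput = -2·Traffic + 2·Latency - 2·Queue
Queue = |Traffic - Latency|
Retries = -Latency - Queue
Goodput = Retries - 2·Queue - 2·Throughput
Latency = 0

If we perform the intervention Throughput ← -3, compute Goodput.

-12

The intervention breaks the incoming arrows to Throughput: Throughput = -2·Traffic + 2·Latency - 2·Queue no longer applies, and Throughput = -3.
Queue = |Traffic - Latency|  [with Traffic=6, Latency=0]  = 6
Retries = -Latency - Queue  [with Latency=0, Queue=6]  = -6
Goodput = Retries - 2·Queue - 2·Throughput  [with Retries=-6, Queue=6, Throughput=-3]  = -12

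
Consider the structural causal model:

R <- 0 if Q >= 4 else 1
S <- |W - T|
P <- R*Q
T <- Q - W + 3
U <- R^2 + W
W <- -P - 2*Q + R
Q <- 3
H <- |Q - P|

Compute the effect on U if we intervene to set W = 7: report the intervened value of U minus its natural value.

do(W=7) replaces the equation W <- -P - 2*Q + R with the constant W = 7.
R = 0 if Q >= 4 else 1  [with Q=3]  = 1
U = R^2 + W  [with R=1, W=7]  = 8
Without intervention: R = 0 if Q >= 4 else 1  [with Q=3]  = 1; P = R*Q  [with R=1, Q=3]  = 3; W = -P - 2*Q + R  [with P=3, Q=3, R=1]  = -8; U = R^2 + W  [with R=1, W=-8]  = -7.
Change = 8 − (-7) = 15.

15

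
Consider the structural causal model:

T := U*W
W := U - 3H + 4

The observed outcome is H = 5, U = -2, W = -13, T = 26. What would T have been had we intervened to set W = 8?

The intervention breaks the incoming arrows to W: W := U - 3H + 4 no longer applies, and W = 8.
T = U*W  [with U=-2, W=8]  = -16

-16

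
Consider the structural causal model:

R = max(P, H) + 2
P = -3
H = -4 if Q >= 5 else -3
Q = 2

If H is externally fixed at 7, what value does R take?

The intervention breaks the incoming arrows to H: H = -4 if Q >= 5 else -3 no longer applies, and H = 7.
R = max(P, H) + 2  [with P=-3, H=7]  = 9

9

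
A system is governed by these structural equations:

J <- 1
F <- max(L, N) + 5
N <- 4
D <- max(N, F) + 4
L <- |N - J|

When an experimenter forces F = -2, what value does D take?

Intervening sets F = -2 and removes its equation (F <- max(L, N) + 5).
D = max(N, F) + 4  [with N=4, F=-2]  = 8

8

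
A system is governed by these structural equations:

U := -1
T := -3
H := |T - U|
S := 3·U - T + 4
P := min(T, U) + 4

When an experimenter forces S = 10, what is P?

1

Intervening sets S = 10 and removes its equation (S := 3·U - T + 4).
No directed path runs from S to P, so P keeps its natural value.
P = min(T, U) + 4  [with T=-3, U=-1]  = 1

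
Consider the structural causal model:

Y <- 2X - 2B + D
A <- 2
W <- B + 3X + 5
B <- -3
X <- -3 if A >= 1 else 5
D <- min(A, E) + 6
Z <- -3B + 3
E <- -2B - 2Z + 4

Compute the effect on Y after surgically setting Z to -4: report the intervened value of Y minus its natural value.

16

The intervention breaks the incoming arrows to Z: Z <- -3B + 3 no longer applies, and Z = -4.
E = -2B - 2Z + 4  [with B=-3, Z=-4]  = 18
D = min(A, E) + 6  [with A=2, E=18]  = 8
X = -3 if A >= 1 else 5  [with A=2]  = -3
Y = 2X - 2B + D  [with X=-3, B=-3, D=8]  = 8
Without intervention: Z = -3B + 3  [with B=-3]  = 12; E = -2B - 2Z + 4  [with B=-3, Z=12]  = -14; D = min(A, E) + 6  [with A=2, E=-14]  = -8; X = -3 if A >= 1 else 5  [with A=2]  = -3; Y = 2X - 2B + D  [with X=-3, B=-3, D=-8]  = -8.
Change = 8 − (-8) = 16.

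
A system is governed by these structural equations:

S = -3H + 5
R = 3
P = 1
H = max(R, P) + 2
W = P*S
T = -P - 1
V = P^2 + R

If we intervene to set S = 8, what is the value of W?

8

The intervention breaks the incoming arrows to S: S = -3H + 5 no longer applies, and S = 8.
W = P*S  [with P=1, S=8]  = 8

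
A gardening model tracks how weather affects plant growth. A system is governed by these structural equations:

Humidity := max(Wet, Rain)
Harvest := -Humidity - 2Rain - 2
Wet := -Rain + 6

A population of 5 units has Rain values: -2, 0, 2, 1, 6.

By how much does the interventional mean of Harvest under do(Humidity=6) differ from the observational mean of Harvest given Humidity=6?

Under do(Humidity=6), Humidity's equation is replaced by Humidity=6 for every unit. Per-unit Harvest: -4, -8, -12, -10, -20. Mean = -10.8.
Observing Humidity=6 restricts to units where Humidity's equation naturally yields 6: Rain ∈ {0, 6}. In that subpopulation Harvest = -8, -20, mean -14.
Difference = -10.8 − (-14) = 3.2.

3.2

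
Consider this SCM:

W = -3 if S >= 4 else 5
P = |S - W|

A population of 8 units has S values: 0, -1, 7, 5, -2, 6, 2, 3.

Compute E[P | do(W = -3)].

do(W=-3) breaks W's dependence on S. With W=-3 fixed, P across the units is 3, 2, 10, 8, 1, 9, 5, 6, mean 5.5.

5.5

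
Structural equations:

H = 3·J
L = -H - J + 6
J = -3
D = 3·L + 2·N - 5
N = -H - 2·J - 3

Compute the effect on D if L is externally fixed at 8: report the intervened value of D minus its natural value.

-30

Intervening sets L = 8 and removes its equation (L = -H - J + 6).
H = 3·J  [with J=-3]  = -9
N = -H - 2·J - 3  [with H=-9, J=-3]  = 12
D = 3·L + 2·N - 5  [with L=8, N=12]  = 43
Without intervention: H = 3·J  [with J=-3]  = -9; N = -H - 2·J - 3  [with H=-9, J=-3]  = 12; L = -H - J + 6  [with H=-9, J=-3]  = 18; D = 3·L + 2·N - 5  [with L=18, N=12]  = 73.
Change = 43 − 73 = -30.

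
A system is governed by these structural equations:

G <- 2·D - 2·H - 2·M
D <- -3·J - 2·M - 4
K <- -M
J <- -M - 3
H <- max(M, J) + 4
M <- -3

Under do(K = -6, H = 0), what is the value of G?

Under do(K = -6, H = 0), each intervened variable's structural equation is replaced by its fixed value.
J = -M - 3  [with M=-3]  = 0
D = -3·J - 2·M - 4  [with J=0, M=-3]  = 2
G = 2·D - 2·H - 2·M  [with D=2, H=0, M=-3]  = 10

10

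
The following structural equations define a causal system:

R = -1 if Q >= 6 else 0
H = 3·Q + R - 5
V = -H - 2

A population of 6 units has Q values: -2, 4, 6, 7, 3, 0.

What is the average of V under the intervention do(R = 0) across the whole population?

-6

Under do(R=0), R's equation is replaced by R=0 for every unit. Per-unit V: 9, -9, -15, -18, -6, 3. Mean = -6.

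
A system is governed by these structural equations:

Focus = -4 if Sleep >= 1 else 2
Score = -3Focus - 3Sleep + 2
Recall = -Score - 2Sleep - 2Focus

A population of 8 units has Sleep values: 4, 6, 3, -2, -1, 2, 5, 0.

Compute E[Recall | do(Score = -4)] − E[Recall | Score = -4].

do(Score=-4) breaks Score's dependence on Sleep. With Score=-4 fixed, Recall across the units is 4, 0, 6, 4, 2, 8, 2, 0, mean 3.25.
Conditioning on Score=-4 selects the 2 unit(s) with Sleep ∈ {6, 0}. Their Recall values: 0, 0. Mean = 0.
Difference = 3.25 − 0 = 3.25.

3.25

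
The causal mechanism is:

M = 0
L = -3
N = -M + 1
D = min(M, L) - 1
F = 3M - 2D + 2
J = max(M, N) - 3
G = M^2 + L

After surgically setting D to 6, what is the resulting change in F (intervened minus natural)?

The intervention breaks the incoming arrows to D: D = min(M, L) - 1 no longer applies, and D = 6.
F = 3M - 2D + 2  [with M=0, D=6]  = -10
Without intervention: D = min(M, L) - 1  [with M=0, L=-3]  = -4; F = 3M - 2D + 2  [with M=0, D=-4]  = 10.
Change = -10 − 10 = -20.

-20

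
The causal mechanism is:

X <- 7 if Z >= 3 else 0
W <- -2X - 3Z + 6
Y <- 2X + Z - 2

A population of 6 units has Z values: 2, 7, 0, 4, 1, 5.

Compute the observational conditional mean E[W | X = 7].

Observing X=7 restricts to units where X's equation naturally yields 7: Z ∈ {7, 4, 5}. In that subpopulation W = -29, -20, -23, mean -24.

-24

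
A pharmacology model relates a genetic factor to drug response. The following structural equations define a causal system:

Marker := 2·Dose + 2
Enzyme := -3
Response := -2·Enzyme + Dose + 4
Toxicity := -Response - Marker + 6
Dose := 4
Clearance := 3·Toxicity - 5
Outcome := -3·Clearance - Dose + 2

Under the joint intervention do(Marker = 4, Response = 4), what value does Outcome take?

31

Under do(Marker = 4, Response = 4), each intervened variable's structural equation is replaced by its fixed value.
Toxicity = -Response - Marker + 6  [with Response=4, Marker=4]  = -2
Clearance = 3·Toxicity - 5  [with Toxicity=-2]  = -11
Outcome = -3·Clearance - Dose + 2  [with Clearance=-11, Dose=4]  = 31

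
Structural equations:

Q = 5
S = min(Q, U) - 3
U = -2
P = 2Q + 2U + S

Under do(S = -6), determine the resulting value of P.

0

The intervention breaks the incoming arrows to S: S = min(Q, U) - 3 no longer applies, and S = -6.
P = 2Q + 2U + S  [with Q=5, U=-2, S=-6]  = 0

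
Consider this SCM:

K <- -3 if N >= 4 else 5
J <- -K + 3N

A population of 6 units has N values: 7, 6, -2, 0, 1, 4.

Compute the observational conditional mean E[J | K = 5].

Conditioning on K=5 selects the 3 unit(s) with N ∈ {-2, 0, 1}. Their J values: -11, -5, -2. Mean = -6.

-6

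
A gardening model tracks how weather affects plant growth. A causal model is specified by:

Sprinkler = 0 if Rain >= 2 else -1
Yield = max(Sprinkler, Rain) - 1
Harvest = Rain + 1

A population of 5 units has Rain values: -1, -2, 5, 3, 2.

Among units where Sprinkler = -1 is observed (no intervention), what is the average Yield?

-2

Observing Sprinkler=-1 restricts to units where Sprinkler's equation naturally yields -1: Rain ∈ {-1, -2}. In that subpopulation Yield = -2, -2, mean -2.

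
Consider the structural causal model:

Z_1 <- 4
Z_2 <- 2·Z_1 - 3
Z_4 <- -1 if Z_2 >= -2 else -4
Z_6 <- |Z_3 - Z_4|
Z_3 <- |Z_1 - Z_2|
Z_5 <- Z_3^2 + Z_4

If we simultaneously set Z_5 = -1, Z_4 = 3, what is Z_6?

Setting Z_5 = -1, Z_4 = 3 by intervention discards those variables' equations.
Z_2 = 2·Z_1 - 3  [with Z_1=4]  = 5
Z_3 = |Z_1 - Z_2|  [with Z_1=4, Z_2=5]  = 1
Z_6 = |Z_3 - Z_4|  [with Z_3=1, Z_4=3]  = 2

2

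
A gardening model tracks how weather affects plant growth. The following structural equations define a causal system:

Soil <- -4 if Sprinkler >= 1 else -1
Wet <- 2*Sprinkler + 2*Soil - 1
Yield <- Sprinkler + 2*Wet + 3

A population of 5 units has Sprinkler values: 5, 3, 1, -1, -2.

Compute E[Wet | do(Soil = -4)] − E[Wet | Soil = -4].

-3.6

The intervention sets Soil=-4 in all 5 units regardless of Sprinkler. Recomputing Wet per unit gives 1, -3, -7, -11, -13; average -6.6.
E[Wet|Soil=-4] averages over only the 3 units with Soil=-4 (Sprinkler = 5, 3, 1): Wet = 1, -3, -7, mean -3.
Difference = -6.6 − (-3) = -3.6.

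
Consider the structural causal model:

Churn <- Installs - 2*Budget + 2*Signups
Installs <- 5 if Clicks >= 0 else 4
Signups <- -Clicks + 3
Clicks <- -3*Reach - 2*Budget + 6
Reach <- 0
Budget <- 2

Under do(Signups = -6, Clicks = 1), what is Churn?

The joint intervention fixes Signups = -6, Clicks = 1, removing each variable's own equation.
Installs = 5 if Clicks >= 0 else 4  [with Clicks=1]  = 5
Churn = Installs - 2*Budget + 2*Signups  [with Installs=5, Budget=2, Signups=-6]  = -11

-11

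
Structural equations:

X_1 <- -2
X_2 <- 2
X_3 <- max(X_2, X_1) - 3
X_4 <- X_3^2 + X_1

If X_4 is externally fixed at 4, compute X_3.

-1

Under do(X_4=4), the mechanism X_4 <- X_3^2 + X_1 is discarded; X_4 is fixed at 4.
Since X_3 is not a descendant of the intervened variable, it is unaffected.
X_3 = max(X_2, X_1) - 3  [with X_2=2, X_1=-2]  = -1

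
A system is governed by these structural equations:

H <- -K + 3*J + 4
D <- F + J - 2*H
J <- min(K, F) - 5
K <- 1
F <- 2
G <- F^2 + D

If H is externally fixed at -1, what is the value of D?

0

Intervening sets H = -1 and removes its equation (H <- -K + 3*J + 4).
J = min(K, F) - 5  [with K=1, F=2]  = -4
D = F + J - 2*H  [with F=2, J=-4, H=-1]  = 0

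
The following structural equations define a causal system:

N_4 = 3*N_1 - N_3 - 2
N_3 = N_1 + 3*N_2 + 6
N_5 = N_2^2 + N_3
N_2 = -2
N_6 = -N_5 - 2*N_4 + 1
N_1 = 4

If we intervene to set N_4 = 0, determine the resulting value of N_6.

-7

Under do(N_4=0), the mechanism N_4 = 3*N_1 - N_3 - 2 is discarded; N_4 is fixed at 0.
N_3 = N_1 + 3*N_2 + 6  [with N_1=4, N_2=-2]  = 4
N_5 = N_2^2 + N_3  [with N_2=-2, N_3=4]  = 8
N_6 = -N_5 - 2*N_4 + 1  [with N_5=8, N_4=0]  = -7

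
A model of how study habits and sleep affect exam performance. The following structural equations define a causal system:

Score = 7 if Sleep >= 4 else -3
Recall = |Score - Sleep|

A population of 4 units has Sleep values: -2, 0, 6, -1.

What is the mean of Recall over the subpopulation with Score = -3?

2

E[Recall|Score=-3] averages over only the 3 units with Score=-3 (Sleep = -2, 0, -1): Recall = 1, 3, 2, mean 2.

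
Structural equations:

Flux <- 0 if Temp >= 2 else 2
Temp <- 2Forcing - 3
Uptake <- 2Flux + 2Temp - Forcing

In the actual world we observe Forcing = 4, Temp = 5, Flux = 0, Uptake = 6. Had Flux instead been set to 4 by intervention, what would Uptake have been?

14

The intervention breaks the incoming arrows to Flux: Flux <- 0 if Temp >= 2 else 2 no longer applies, and Flux = 4.
Temp = 2Forcing - 3  [with Forcing=4]  = 5
Uptake = 2Flux + 2Temp - Forcing  [with Flux=4, Temp=5, Forcing=4]  = 14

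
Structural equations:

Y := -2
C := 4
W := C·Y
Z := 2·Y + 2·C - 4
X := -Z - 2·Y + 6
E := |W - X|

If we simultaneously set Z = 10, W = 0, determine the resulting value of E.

0

The joint intervention fixes Z = 10, W = 0, removing each variable's own equation.
X = -Z - 2·Y + 6  [with Z=10, Y=-2]  = 0
E = |W - X|  [with W=0, X=0]  = 0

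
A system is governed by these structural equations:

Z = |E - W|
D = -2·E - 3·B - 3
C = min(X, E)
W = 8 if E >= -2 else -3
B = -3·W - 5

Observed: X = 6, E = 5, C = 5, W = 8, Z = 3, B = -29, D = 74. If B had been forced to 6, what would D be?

Intervening sets B = 6 and removes its equation (B = -3·W - 5).
D = -2·E - 3·B - 3  [with E=5, B=6]  = -31

-31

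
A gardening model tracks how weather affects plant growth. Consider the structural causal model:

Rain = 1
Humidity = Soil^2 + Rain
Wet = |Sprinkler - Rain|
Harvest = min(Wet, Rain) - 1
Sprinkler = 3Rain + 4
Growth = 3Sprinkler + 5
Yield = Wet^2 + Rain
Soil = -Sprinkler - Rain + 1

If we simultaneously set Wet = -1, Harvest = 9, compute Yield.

2

Setting Wet = -1, Harvest = 9 by intervention discards those variables' equations.
Yield = Wet^2 + Rain  [with Wet=-1, Rain=1]  = 2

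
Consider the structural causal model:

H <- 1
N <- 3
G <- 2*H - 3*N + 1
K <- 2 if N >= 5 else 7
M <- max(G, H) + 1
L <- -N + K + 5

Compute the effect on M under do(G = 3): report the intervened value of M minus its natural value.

2

do(G=3) replaces the equation G <- 2*H - 3*N + 1 with the constant G = 3.
M = max(G, H) + 1  [with G=3, H=1]  = 4
Without intervention: G = 2*H - 3*N + 1  [with H=1, N=3]  = -6; M = max(G, H) + 1  [with G=-6, H=1]  = 2.
Change = 4 − 2 = 2.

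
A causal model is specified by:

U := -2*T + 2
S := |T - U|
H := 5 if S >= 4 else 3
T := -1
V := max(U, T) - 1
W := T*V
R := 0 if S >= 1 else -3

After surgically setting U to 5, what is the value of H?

5

do(U=5) replaces the equation U := -2*T + 2 with the constant U = 5.
S = |T - U|  [with T=-1, U=5]  = 6
H = 5 if S >= 4 else 3  [with S=6]  = 5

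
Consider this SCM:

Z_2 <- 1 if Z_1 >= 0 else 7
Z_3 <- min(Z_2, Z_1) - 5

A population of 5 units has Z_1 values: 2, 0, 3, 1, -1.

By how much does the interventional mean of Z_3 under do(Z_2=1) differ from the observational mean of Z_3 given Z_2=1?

-0.35

The intervention sets Z_2=1 in all 5 units regardless of Z_1. Recomputing Z_3 per unit gives -4, -5, -4, -4, -6; average -4.6.
Conditioning on Z_2=1 selects the 4 unit(s) with Z_1 ∈ {2, 0, 3, 1}. Their Z_3 values: -4, -5, -4, -4. Mean = -4.25.
Difference = -4.6 − (-4.25) = -0.35.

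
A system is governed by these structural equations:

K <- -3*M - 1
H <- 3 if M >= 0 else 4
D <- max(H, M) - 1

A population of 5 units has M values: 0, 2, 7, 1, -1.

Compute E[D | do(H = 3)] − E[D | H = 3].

-0.2

do(H=3) breaks H's dependence on M. With H=3 fixed, D across the units is 2, 2, 6, 2, 2, mean 2.8.
Conditioning on H=3 selects the 4 unit(s) with M ∈ {0, 2, 7, 1}. Their D values: 2, 2, 6, 2. Mean = 3.
Difference = 2.8 − 3 = -0.2.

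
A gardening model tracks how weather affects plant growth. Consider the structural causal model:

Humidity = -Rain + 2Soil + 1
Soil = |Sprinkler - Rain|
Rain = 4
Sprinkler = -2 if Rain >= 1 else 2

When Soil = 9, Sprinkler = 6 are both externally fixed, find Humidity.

15

The joint intervention fixes Soil = 9, Sprinkler = 6, removing each variable's own equation.
Humidity = -Rain + 2Soil + 1  [with Rain=4, Soil=9]  = 15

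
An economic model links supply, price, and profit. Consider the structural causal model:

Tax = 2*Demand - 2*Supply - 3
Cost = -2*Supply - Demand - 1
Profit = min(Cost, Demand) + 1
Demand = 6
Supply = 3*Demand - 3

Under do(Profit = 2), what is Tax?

-21

The intervention breaks the incoming arrows to Profit: Profit = min(Cost, Demand) + 1 no longer applies, and Profit = 2.
Since Tax is not a descendant of the intervened variable, it is unaffected.
Supply = 3*Demand - 3  [with Demand=6]  = 15
Tax = 2*Demand - 2*Supply - 3  [with Demand=6, Supply=15]  = -21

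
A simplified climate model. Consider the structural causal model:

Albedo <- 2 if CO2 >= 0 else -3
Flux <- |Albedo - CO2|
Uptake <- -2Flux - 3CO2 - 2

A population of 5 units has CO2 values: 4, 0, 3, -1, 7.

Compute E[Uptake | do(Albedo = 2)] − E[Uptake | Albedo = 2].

2.5

Every unit gets Albedo=2 under the intervention. Uptake values become -18, -6, -13, -5, -33; E[Uptake|do(Albedo=2)] = -15.
Conditioning on Albedo=2 selects the 4 unit(s) with CO2 ∈ {4, 0, 3, 7}. Their Uptake values: -18, -6, -13, -33. Mean = -17.5.
Difference = -15 − (-17.5) = 2.5.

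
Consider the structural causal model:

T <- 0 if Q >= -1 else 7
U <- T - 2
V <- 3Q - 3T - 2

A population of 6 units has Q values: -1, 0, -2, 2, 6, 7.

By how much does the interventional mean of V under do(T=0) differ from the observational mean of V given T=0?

Every unit gets T=0 under the intervention. V values become -5, -2, -8, 4, 16, 19; E[V|do(T=0)] = 4.
E[V|T=0] averages over only the 5 units with T=0 (Q = -1, 0, 2, 6, 7): V = -5, -2, 4, 16, 19, mean 6.4.
Difference = 4 − 6.4 = -2.4.

-2.4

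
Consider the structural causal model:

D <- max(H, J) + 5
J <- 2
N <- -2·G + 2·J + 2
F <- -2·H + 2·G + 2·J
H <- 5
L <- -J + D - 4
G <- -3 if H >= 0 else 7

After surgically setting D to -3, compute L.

The intervention breaks the incoming arrows to D: D <- max(H, J) + 5 no longer applies, and D = -3.
L = -J + D - 4  [with J=2, D=-3]  = -9

-9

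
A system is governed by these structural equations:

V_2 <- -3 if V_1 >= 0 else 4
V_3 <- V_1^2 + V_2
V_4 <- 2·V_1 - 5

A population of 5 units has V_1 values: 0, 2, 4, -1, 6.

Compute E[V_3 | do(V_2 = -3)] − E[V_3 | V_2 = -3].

-2.6

The intervention sets V_2=-3 in all 5 units regardless of V_1. Recomputing V_3 per unit gives -3, 1, 13, -2, 33; average 8.4.
E[V_3|V_2=-3] averages over only the 4 units with V_2=-3 (V_1 = 0, 2, 4, 6): V_3 = -3, 1, 13, 33, mean 11.
Difference = 8.4 − 11 = -2.6.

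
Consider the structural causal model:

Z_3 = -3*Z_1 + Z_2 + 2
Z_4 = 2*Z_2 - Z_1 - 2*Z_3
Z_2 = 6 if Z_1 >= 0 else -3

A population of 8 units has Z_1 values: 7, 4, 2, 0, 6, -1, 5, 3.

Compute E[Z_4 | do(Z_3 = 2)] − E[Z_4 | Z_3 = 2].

4

Under do(Z_3=2), Z_3's equation is replaced by Z_3=2 for every unit. Per-unit Z_4: 1, 4, 6, 8, 2, -9, 3, 5. Mean = 2.5.
E[Z_4|Z_3=2] averages over only the 2 units with Z_3=2 (Z_1 = 2, -1): Z_4 = 6, -9, mean -1.5.
Difference = 2.5 − (-1.5) = 4.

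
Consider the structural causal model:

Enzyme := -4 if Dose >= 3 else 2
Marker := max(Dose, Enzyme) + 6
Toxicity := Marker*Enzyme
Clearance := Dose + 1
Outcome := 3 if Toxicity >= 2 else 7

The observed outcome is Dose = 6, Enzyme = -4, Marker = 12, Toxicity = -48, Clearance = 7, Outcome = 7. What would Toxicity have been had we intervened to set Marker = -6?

The intervention breaks the incoming arrows to Marker: Marker := max(Dose, Enzyme) + 6 no longer applies, and Marker = -6.
Enzyme = -4 if Dose >= 3 else 2  [with Dose=6]  = -4
Toxicity = Marker*Enzyme  [with Marker=-6, Enzyme=-4]  = 24

24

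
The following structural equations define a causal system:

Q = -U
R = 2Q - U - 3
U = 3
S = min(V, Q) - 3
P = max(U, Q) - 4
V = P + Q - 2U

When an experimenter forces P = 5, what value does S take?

do(P=5) replaces the equation P = max(U, Q) - 4 with the constant P = 5.
Q = -U  [with U=3]  = -3
V = P + Q - 2U  [with P=5, Q=-3, U=3]  = -4
S = min(V, Q) - 3  [with V=-4, Q=-3]  = -7

-7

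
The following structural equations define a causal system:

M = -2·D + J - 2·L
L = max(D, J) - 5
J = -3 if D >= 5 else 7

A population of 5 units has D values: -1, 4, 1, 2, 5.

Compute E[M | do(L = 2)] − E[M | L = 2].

-3.4

do(L=2) breaks L's dependence on D. With L=2 fixed, M across the units is 5, -5, 1, -1, -17, mean -3.4.
Observing L=2 restricts to units where L's equation naturally yields 2: D ∈ {-1, 4, 1, 2}. In that subpopulation M = 5, -5, 1, -1, mean 0.
Difference = -3.4 − 0 = -3.4.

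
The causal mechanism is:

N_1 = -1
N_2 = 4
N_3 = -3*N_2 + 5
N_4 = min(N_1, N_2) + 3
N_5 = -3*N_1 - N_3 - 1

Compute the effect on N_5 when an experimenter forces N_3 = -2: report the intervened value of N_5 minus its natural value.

-5

do(N_3=-2) replaces the equation N_3 = -3*N_2 + 5 with the constant N_3 = -2.
N_5 = -3*N_1 - N_3 - 1  [with N_1=-1, N_3=-2]  = 4
Without intervention: N_3 = -3*N_2 + 5  [with N_2=4]  = -7; N_5 = -3*N_1 - N_3 - 1  [with N_1=-1, N_3=-7]  = 9.
Change = 4 − 9 = -5.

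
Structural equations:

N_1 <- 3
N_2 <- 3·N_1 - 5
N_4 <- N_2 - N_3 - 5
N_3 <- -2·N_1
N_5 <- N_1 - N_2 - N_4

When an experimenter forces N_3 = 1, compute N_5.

1

do(N_3=1) replaces the equation N_3 <- -2·N_1 with the constant N_3 = 1.
N_2 = 3·N_1 - 5  [with N_1=3]  = 4
N_4 = N_2 - N_3 - 5  [with N_2=4, N_3=1]  = -2
N_5 = N_1 - N_2 - N_4  [with N_1=3, N_2=4, N_4=-2]  = 1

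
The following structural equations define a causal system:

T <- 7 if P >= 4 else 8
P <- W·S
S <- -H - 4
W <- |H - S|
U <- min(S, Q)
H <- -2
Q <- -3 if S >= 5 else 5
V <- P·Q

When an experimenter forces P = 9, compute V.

45

Intervening sets P = 9 and removes its equation (P <- W·S).
S = -H - 4  [with H=-2]  = -2
Q = -3 if S >= 5 else 5  [with S=-2]  = 5
V = P·Q  [with P=9, Q=5]  = 45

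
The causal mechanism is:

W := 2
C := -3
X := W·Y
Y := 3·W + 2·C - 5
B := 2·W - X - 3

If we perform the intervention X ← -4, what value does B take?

5

Intervening sets X = -4 and removes its equation (X := W·Y).
B = 2·W - X - 3  [with W=2, X=-4]  = 5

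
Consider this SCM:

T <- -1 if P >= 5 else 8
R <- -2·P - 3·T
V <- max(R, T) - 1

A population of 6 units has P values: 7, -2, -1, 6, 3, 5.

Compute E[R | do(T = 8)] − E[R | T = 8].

do(T=8) breaks T's dependence on P. With T=8 fixed, R across the units is -38, -20, -22, -36, -30, -34, mean -30.
Observing T=8 restricts to units where T's equation naturally yields 8: P ∈ {-2, -1, 3}. In that subpopulation R = -20, -22, -30, mean -24.
Difference = -30 − (-24) = -6.

-6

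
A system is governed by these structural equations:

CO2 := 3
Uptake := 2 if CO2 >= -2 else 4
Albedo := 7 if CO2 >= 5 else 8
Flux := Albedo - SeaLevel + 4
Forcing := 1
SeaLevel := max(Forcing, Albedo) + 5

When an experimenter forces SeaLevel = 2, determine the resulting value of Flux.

Intervening sets SeaLevel = 2 and removes its equation (SeaLevel := max(Forcing, Albedo) + 5).
Albedo = 7 if CO2 >= 5 else 8  [with CO2=3]  = 8
Flux = Albedo - SeaLevel + 4  [with Albedo=8, SeaLevel=2]  = 10

10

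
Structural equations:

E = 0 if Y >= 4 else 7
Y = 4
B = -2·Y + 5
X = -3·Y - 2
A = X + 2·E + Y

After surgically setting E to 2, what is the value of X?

-14

The intervention breaks the incoming arrows to E: E = 0 if Y >= 4 else 7 no longer applies, and E = 2.
Since X is not a descendant of the intervened variable, it is unaffected.
X = -3·Y - 2  [with Y=4]  = -14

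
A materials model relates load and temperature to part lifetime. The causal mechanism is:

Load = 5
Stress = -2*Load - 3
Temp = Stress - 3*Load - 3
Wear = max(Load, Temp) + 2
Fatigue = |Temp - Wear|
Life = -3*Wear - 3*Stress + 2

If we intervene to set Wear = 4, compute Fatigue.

Intervening sets Wear = 4 and removes its equation (Wear = max(Load, Temp) + 2).
Stress = -2*Load - 3  [with Load=5]  = -13
Temp = Stress - 3*Load - 3  [with Stress=-13, Load=5]  = -31
Fatigue = |Temp - Wear|  [with Temp=-31, Wear=4]  = 35

35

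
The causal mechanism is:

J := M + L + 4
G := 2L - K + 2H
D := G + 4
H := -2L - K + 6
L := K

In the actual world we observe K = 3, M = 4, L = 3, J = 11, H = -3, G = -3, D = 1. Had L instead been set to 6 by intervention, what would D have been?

-5

The intervention breaks the incoming arrows to L: L := K no longer applies, and L = 6.
H = -2L - K + 6  [with L=6, K=3]  = -9
G = 2L - K + 2H  [with L=6, K=3, H=-9]  = -9
D = G + 4  [with G=-9]  = -5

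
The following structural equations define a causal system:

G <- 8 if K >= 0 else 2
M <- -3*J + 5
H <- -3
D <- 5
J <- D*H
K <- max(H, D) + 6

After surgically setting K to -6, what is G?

do(K=-6) replaces the equation K <- max(H, D) + 6 with the constant K = -6.
G = 8 if K >= 0 else 2  [with K=-6]  = 2

2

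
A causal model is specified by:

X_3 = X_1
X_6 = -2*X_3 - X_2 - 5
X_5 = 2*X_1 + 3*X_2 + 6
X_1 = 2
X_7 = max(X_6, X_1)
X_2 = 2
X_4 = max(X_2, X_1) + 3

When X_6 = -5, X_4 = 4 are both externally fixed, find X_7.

Under do(X_6 = -5, X_4 = 4), each intervened variable's structural equation is replaced by its fixed value.
X_7 = max(X_6, X_1)  [with X_6=-5, X_1=2]  = 2

2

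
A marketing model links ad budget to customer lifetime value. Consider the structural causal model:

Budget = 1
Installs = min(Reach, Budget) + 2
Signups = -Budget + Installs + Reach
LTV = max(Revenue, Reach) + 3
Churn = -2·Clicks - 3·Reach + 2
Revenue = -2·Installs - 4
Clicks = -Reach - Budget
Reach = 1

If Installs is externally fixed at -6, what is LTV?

do(Installs=-6) replaces the equation Installs = min(Reach, Budget) + 2 with the constant Installs = -6.
Revenue = -2·Installs - 4  [with Installs=-6]  = 8
LTV = max(Revenue, Reach) + 3  [with Revenue=8, Reach=1]  = 11

11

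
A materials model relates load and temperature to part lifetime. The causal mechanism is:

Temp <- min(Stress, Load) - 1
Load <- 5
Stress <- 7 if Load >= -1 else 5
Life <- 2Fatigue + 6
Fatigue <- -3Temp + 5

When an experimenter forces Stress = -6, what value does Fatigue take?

Under do(Stress=-6), the mechanism Stress <- 7 if Load >= -1 else 5 is discarded; Stress is fixed at -6.
Temp = min(Stress, Load) - 1  [with Stress=-6, Load=5]  = -7
Fatigue = -3Temp + 5  [with Temp=-7]  = 26

26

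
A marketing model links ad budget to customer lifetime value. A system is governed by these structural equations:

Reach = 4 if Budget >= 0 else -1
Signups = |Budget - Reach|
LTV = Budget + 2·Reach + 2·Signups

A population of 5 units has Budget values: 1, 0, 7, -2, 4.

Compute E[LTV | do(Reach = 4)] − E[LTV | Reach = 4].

0.4

The intervention sets Reach=4 in all 5 units regardless of Budget. Recomputing LTV per unit gives 15, 16, 21, 18, 12; average 16.4.
Observing Reach=4 restricts to units where Reach's equation naturally yields 4: Budget ∈ {1, 0, 7, 4}. In that subpopulation LTV = 15, 16, 21, 12, mean 16.
Difference = 16.4 − 16 = 0.4.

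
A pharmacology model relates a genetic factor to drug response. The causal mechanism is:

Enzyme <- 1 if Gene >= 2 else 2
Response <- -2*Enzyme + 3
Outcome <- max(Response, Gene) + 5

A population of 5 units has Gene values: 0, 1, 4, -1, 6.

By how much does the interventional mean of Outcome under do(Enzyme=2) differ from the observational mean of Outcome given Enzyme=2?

2

do(Enzyme=2) breaks Enzyme's dependence on Gene. With Enzyme=2 fixed, Outcome across the units is 5, 6, 9, 4, 11, mean 7.
Conditioning on Enzyme=2 selects the 3 unit(s) with Gene ∈ {0, 1, -1}. Their Outcome values: 5, 6, 4. Mean = 5.
Difference = 7 − 5 = 2.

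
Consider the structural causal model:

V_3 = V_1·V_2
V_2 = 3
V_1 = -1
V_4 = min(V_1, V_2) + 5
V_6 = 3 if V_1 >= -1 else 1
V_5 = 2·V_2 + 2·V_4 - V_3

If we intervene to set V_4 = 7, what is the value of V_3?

-3

Under do(V_4=7), the mechanism V_4 = min(V_1, V_2) + 5 is discarded; V_4 is fixed at 7.
Since V_3 is not a descendant of the intervened variable, it is unaffected.
V_3 = V_1·V_2  [with V_1=-1, V_2=3]  = -3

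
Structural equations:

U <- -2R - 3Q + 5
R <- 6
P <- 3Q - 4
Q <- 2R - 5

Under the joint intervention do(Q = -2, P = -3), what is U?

-1

Setting Q = -2, P = -3 by intervention discards those variables' equations.
U = -2R - 3Q + 5  [with R=6, Q=-2]  = -1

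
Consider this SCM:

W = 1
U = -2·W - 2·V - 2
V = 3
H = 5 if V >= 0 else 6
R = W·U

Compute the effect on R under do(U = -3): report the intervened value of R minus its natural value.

do(U=-3) replaces the equation U = -2·W - 2·V - 2 with the constant U = -3.
R = W·U  [with W=1, U=-3]  = -3
Without intervention: U = -2·W - 2·V - 2  [with W=1, V=3]  = -10; R = W·U  [with W=1, U=-10]  = -10.
Change = -3 − (-10) = 7.

7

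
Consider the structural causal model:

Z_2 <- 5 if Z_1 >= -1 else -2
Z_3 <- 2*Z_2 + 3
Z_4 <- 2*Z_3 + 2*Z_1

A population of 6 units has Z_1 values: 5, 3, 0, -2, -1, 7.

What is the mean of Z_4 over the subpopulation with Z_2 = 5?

Observing Z_2=5 restricts to units where Z_2's equation naturally yields 5: Z_1 ∈ {5, 3, 0, -1, 7}. In that subpopulation Z_4 = 36, 32, 26, 24, 40, mean 31.6.

31.6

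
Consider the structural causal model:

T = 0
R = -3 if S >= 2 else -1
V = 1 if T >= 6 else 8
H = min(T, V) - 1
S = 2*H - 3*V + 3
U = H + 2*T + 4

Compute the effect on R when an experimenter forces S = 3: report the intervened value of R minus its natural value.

The intervention breaks the incoming arrows to S: S = 2*H - 3*V + 3 no longer applies, and S = 3.
R = -3 if S >= 2 else -1  [with S=3]  = -3
Without intervention: V = 1 if T >= 6 else 8  [with T=0]  = 8; H = min(T, V) - 1  [with T=0, V=8]  = -1; S = 2*H - 3*V + 3  [with H=-1, V=8]  = -23; R = -3 if S >= 2 else -1  [with S=-23]  = -1.
Change = -3 − (-1) = -2.

-2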